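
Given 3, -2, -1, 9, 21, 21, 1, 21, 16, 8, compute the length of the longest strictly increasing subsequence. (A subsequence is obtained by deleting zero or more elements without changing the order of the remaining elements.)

Let dp[i] be the longest increasing subsequence ending at position i. Then dp = [1, 1, 2, 3, 4, 4, 3, 4, 4, 4].
The maximum is 4; one witness is -2, -1, 9, 21 at positions 2,3,4,5.

4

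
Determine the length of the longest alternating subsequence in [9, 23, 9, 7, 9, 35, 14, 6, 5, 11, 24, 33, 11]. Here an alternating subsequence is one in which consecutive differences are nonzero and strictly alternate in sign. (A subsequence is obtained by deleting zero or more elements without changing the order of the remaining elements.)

7

Track the best alternating length ending on an up-step vs a down-step at each position: up/down = 1/1, 2/1, 1/3, 1/3, 4/3, 4/1, 4/5, 1/5, 1/5, 6/5, 6/5, 6/5, 6/7.
The maximum over both is 7; one such subsequence is 9, 23, 9, 35, 14, 24, 11.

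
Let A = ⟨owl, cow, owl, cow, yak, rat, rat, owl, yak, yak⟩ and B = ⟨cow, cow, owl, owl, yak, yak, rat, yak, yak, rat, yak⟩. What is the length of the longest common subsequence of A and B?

Backtracking the LCS table gives one alignment: owl (A1,B3) → owl (A3,B4) → yak (A5,B6) → rat (A6,B7) → rat (A7,B10) → yak (A10,B11).
So the longest common subsequence has length 6.

6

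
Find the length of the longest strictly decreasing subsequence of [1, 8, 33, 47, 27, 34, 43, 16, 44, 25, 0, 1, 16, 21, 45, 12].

5

Let dp[i] be the longest decreasing subsequence ending at position i. Then dp = [1, 1, 1, 1, 2, 2, 2, 3, 2, 3, 4, 4, 4, 4, 2, 5].
The maximum is 5; one witness is 33, 27, 25, 16, 12 at positions 3,5,10,13,16.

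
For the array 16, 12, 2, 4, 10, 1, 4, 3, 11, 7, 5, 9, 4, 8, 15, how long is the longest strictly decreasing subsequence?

One longest decreasing subsequence is 16, 12, 10, 7, 5, 4 (positions 1,2,5,10,11,13), of length 6; no longer one exists.

6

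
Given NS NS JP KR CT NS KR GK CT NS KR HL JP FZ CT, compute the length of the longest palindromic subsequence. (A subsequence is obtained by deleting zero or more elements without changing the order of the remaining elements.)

Using dp[i][j] = 2 + dp[i+1][j−1] if the ends match, else max(dp[i+1][j], dp[i][j−1]):
dp[1][15] = 7. A witness is JP KR NS CT NS KR JP at positions 3,4,6,9,10,11,13.

7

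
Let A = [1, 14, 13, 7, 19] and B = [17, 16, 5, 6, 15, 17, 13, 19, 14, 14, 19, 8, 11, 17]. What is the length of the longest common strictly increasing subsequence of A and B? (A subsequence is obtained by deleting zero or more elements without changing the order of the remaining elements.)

2

A longest common strictly increasing subsequence is 13, 19 (length 2); it appears in order in both A and B, and no longer such subsequence exists.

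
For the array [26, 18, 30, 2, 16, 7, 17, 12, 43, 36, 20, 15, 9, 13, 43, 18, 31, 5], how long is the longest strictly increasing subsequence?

6

Scanning left to right, the best length ending at each element is: 26→1, 18→1, 30→2, 2→1, 16→2, 7→2, 17→3, 12→3, 43→4, 36→4, 20→4, 15→4, 9→3, 13→4, 43→5, 18→5, 31→6, 5→2.
So the longest increasing subsequence has length 6, e.g. 2, 7, 12, 15, 18, 31.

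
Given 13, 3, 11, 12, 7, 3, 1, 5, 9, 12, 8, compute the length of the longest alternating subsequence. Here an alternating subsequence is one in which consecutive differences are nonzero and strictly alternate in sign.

Track the best alternating length ending on an up-step vs a down-step at each position: up/down = 1/1, 1/2, 3/2, 3/2, 3/4, 1/4, 1/4, 5/4, 5/4, 5/2, 5/6.
The maximum over both is 6; one such subsequence is 13, 3, 11, 7, 9, 8.

6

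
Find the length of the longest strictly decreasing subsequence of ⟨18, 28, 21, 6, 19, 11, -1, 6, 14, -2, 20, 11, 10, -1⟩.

7

Let dp[i] be the longest decreasing subsequence ending at position i. Then dp = [1, 1, 2, 3, 3, 4, 5, 5, 4, 6, 3, 5, 6, 7].
The maximum is 7; one witness is 28, 21, 19, 14, 11, 10, -1 at positions 2,3,5,9,12,13,14.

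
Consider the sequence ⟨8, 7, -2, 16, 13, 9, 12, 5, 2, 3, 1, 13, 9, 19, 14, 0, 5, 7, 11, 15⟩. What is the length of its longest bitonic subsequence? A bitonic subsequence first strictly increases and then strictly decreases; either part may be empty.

8

One longest bitonic subsequence is 8, 16, 13, 12, 5, 3, 1, 0 (positions 1,4,5,7,8,10,11,16): it rises to 16 then falls. Length 8 is optimal.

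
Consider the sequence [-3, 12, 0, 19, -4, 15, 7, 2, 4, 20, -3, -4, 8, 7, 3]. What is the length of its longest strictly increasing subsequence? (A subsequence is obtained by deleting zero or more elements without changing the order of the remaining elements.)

5

Scanning left to right, the best length ending at each element is: -3→1, 12→2, 0→2, 19→3, -4→1, 15→3, 7→3, 2→3, 4→4, 20→5, -3→2, -4→1, 8→5, 7→5, 3→4.
So the longest increasing subsequence has length 5, e.g. -3, 0, 2, 4, 20.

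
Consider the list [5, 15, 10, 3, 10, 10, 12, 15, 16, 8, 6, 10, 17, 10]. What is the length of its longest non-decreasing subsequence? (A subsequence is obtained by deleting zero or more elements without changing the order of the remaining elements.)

8

Scanning left to right, the best length ending at each element is: 5→1, 15→2, 10→2, 3→1, 10→3, 10→4, 12→5, 15→6, 16→7, 8→2, 6→2, 10→5, 17→8, 10→6.
So the longest non-decreasing subsequence has length 8, e.g. 5, 10, 10, 10, 12, 15, 16, 17.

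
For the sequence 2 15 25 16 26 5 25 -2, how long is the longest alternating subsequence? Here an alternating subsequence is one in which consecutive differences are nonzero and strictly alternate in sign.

7

A longest alternating subsequence is 2, 25, 16, 26, 5, 25, -2 (positions 1,3,4,5,6,7,8); its 6 consecutive differences strictly alternate in sign, and length 7 is optimal.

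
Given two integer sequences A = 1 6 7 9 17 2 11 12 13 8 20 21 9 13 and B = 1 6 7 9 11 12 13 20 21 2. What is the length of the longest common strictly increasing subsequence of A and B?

A longest common strictly increasing subsequence is 1, 6, 7, 9, 11, 12, 13, 20, 21 (length 9); it appears in order in both A and B, and no longer such subsequence exists.

9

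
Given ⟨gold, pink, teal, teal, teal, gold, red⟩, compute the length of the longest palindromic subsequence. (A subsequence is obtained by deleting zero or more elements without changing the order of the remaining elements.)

Using dp[i][j] = 2 + dp[i+1][j−1] if the ends match, else max(dp[i+1][j], dp[i][j−1]):
dp[1][7] = 5. A witness is gold teal teal teal gold at positions 1,3,4,5,6.

5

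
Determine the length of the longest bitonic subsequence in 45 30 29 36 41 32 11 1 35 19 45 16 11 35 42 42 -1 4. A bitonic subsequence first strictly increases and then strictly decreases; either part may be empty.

8

One longest bitonic subsequence is 30, 36, 41, 35, 19, 16, 11, 4 (positions 2,4,5,9,10,12,13,18): it rises to 41 then falls. Length 8 is optimal.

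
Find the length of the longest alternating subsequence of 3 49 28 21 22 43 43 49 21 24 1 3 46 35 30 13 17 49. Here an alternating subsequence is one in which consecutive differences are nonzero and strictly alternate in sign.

10

Track the best alternating length ending on an up-step vs a down-step at each position: up/down = 1/1, 2/1, 2/3, 2/3, 4/3, 4/3, 4/3, 4/1, 2/5, 6/5, 1/7, 8/7, 8/5, 8/9, 8/9, 8/9, 10/9, 10/1.
The maximum over both is 10; one such subsequence is 3, 49, 21, 22, 21, 24, 1, 46, 13, 17.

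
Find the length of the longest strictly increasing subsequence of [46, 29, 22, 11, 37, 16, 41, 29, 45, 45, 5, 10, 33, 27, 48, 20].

5

One longest increasing subsequence is 29, 37, 41, 45, 48 (positions 2,5,7,9,15), of length 5; no longer one exists.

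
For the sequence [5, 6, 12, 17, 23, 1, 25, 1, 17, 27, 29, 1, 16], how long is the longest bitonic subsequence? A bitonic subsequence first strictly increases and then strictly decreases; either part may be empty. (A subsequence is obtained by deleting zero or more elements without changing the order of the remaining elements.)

One longest bitonic subsequence is 5, 6, 12, 17, 23, 25, 27, 29, 16 (positions 1,2,3,4,5,7,10,11,13): it rises to 29 then falls. Length 9 is optimal.

9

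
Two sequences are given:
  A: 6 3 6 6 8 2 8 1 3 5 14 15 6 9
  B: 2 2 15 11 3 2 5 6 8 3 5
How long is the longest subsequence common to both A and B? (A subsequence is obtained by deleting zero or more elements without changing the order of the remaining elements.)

A longest common subsequence is 3, 6, 8, 3, 5 (length 5); the LCS DP confirms no longer common subsequence exists.

5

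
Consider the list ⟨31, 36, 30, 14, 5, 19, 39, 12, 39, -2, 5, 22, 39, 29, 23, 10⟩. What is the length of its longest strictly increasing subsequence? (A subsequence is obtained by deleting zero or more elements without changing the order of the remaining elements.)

Scanning left to right, the best length ending at each element is: 31→1, 36→2, 30→1, 14→1, 5→1, 19→2, 39→3, 12→2, 39→3, -2→1, 5→2, 22→3, 39→4, 29→4, 23→4, 10→3.
So the longest increasing subsequence has length 4, e.g. 14, 19, 22, 39.

4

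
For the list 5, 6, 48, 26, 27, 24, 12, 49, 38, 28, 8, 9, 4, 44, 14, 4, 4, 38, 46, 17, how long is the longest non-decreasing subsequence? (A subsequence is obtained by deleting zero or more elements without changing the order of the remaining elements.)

7

One longest non-decreasing subsequence is 5, 6, 26, 27, 38, 44, 46 (positions 1,2,4,5,9,14,19), of length 7; no longer one exists.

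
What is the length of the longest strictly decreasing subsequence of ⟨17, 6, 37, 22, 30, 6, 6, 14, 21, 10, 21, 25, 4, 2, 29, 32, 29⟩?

6

Let dp[i] be the longest decreasing subsequence ending at position i. Then dp = [1, 2, 1, 2, 2, 3, 3, 3, 3, 4, 3, 3, 5, 6, 3, 2, 3].
The maximum is 6; one witness is 37, 22, 14, 10, 4, 2 at positions 3,4,8,10,13,14.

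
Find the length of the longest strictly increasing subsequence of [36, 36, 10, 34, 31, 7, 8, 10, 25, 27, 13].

5

Scanning left to right, the best length ending at each element is: 36→1, 36→1, 10→1, 34→2, 31→2, 7→1, 8→2, 10→3, 25→4, 27→5, 13→4.
So the longest increasing subsequence has length 5, e.g. 7, 8, 10, 25, 27.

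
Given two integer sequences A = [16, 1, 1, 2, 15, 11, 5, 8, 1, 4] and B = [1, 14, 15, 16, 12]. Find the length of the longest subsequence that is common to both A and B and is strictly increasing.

2

For each value that appears in both, track the longest common increasing run ending there.
The best achievable length is 2; one witness is 1, 15 (A-positions 2,5, B-positions 1,3).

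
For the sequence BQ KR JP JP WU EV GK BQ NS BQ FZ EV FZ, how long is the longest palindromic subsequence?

Using dp[i][j] = 2 + dp[i+1][j−1] if the ends match, else max(dp[i+1][j], dp[i][j−1]):
dp[1][13] = 5. A witness is EV BQ NS BQ EV at positions 6,8,9,10,12.

5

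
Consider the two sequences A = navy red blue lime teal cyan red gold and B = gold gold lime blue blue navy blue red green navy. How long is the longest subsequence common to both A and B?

3

A longest common subsequence is navy, blue, red (length 3); the LCS DP confirms no longer common subsequence exists.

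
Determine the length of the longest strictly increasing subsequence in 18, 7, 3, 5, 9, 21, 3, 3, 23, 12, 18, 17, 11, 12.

Scanning left to right, the best length ending at each element is: 18→1, 7→1, 3→1, 5→2, 9→3, 21→4, 3→1, 3→1, 23→5, 12→4, 18→5, 17→5, 11→4, 12→5.
So the longest increasing subsequence has length 5, e.g. 3, 5, 9, 21, 23.

5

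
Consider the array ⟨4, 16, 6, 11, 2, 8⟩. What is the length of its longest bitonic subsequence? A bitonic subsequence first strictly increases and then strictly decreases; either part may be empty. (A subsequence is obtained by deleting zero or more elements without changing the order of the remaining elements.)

4

Let inc[i] be the LIS ending at i and dec[i] the longest strictly decreasing subsequence starting at i. inc = [1, 2, 2, 3, 1, 3], dec = [2, 3, 2, 2, 1, 1].
max_i inc[i]+dec[i]−1 = 4, with one witness 4, 16, 11, 8.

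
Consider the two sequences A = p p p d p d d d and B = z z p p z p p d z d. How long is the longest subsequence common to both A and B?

6

A longest common subsequence is ppppdd (length 6); the LCS DP confirms no longer common subsequence exists.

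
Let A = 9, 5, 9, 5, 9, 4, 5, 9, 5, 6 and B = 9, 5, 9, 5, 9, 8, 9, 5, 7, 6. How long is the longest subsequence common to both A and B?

8

A longest common subsequence is 9, 5, 9, 5, 9, 9, 5, 6 (length 8); the LCS DP confirms no longer common subsequence exists.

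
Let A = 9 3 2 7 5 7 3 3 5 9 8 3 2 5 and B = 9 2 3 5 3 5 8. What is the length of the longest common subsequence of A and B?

6

Backtracking the LCS table gives one alignment: 9 (A1,B1) → 3 (A2,B3) → 5 (A5,B4) → 3 (A8,B5) → 5 (A9,B6) → 8 (A11,B7).
So the longest common subsequence has length 6.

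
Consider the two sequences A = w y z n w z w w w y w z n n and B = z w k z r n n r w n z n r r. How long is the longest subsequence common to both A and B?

Backtracking the LCS table gives one alignment: w (A1,B2) → z (A3,B4) → n (A4,B7) → w (A5,B9) → z (A12,B11) → n (A13,B12).
So the longest common subsequence has length 6.

6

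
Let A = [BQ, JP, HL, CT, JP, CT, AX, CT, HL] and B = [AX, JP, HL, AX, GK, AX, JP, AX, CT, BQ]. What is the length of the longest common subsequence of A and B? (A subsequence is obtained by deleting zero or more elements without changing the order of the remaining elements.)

5

Backtracking the LCS table gives one alignment: JP (A2,B2) → HL (A3,B3) → JP (A5,B7) → AX (A7,B8) → CT (A8,B9).
So the longest common subsequence has length 5.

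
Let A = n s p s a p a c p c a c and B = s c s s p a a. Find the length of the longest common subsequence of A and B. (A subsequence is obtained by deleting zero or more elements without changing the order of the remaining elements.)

Backtracking the LCS table gives one alignment: s (A2,B3) → s (A4,B4) → p (A6,B5) → a (A7,B6) → a (A11,B7).
So the longest common subsequence has length 5.

5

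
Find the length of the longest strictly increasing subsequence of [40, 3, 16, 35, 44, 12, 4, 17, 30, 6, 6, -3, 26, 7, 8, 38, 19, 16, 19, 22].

8

Let dp[i] be the longest increasing subsequence ending at position i. Then dp = [1, 1, 2, 3, 4, 2, 2, 3, 4, 3, 3, 1, 4, 4, 5, 6, 6, 6, 7, 8].
The maximum is 8; one witness is 3, 4, 6, 7, 8, 16, 19, 22 at positions 2,7,10,14,15,18,19,20.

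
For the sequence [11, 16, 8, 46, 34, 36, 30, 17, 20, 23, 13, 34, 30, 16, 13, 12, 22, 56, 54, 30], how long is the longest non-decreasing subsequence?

One longest non-decreasing subsequence is 11, 16, 17, 20, 23, 34, 56 (positions 1,2,8,9,10,12,18), of length 7; no longer one exists.

7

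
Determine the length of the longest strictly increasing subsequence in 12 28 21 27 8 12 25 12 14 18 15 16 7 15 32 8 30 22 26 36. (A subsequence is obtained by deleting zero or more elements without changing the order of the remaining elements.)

8

One longest increasing subsequence is 8, 12, 14, 15, 16, 22, 26, 36 (positions 5,6,9,11,12,18,19,20), of length 8; no longer one exists.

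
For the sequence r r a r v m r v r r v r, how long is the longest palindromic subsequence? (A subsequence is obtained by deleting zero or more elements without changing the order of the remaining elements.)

Using dp[i][j] = 2 + dp[i+1][j−1] if the ends match, else max(dp[i+1][j], dp[i][j−1]):
dp[1][12] = 9. A witness is rrrvrvrrr at positions 1,2,4,5,7,8,9,10,12.

9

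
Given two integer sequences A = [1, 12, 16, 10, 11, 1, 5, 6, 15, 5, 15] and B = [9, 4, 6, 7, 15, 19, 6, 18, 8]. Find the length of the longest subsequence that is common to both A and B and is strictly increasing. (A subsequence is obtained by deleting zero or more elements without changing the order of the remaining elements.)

2

A longest common strictly increasing subsequence is 6, 15 (length 2); it appears in order in both A and B, and no longer such subsequence exists.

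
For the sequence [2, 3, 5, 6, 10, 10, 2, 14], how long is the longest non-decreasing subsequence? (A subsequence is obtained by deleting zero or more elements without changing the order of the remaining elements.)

Scanning left to right, the best length ending at each element is: 2→1, 3→2, 5→3, 6→4, 10→5, 10→6, 2→2, 14→7.
So the longest non-decreasing subsequence has length 7, e.g. 2, 3, 5, 6, 10, 10, 14.

7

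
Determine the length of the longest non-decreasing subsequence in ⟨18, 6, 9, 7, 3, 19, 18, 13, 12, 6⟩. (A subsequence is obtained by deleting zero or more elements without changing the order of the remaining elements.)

3

Scanning left to right, the best length ending at each element is: 18→1, 6→1, 9→2, 7→2, 3→1, 19→3, 18→3, 13→3, 12→3, 6→2.
So the longest non-decreasing subsequence has length 3, e.g. 6, 9, 19.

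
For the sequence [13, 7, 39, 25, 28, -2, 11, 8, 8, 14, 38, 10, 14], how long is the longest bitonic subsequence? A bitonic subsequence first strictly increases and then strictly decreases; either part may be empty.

5

Let inc[i] be the LIS ending at i and dec[i] the longest strictly decreasing subsequence starting at i. inc = [1, 1, 2, 2, 3, 1, 2, 2, 2, 3, 4, 3, 4], dec = [3, 2, 4, 3, 3, 1, 2, 1, 1, 2, 2, 1, 1].
max_i inc[i]+dec[i]−1 = 5, with one witness 13, 39, 28, 14, 10.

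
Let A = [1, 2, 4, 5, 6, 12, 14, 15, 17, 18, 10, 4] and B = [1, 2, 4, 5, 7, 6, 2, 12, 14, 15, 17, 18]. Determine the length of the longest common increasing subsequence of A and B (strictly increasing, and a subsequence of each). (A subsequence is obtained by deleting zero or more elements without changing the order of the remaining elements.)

10

For each value that appears in both, track the longest common increasing run ending there.
The best achievable length is 10; one witness is 1, 2, 4, 5, 6, 12, 14, 15, 17, 18 (A-positions 1,2,3,4,5,6,7,8,9,10, B-positions 1,2,3,4,6,8,9,10,11,12).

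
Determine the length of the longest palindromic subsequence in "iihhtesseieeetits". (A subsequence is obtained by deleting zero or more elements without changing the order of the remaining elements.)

One longest palindromic subsequence is iteeeeeti (positions 2,5,6,9,11,12,13,14,15); it reads the same forward and backward, and the interval DP gives dp[1][17] = 9.

9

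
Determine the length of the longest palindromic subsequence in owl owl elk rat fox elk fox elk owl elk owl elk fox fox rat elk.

One longest palindromic subsequence is elk rat fox fox elk owl elk owl elk fox fox rat elk (positions 3,4,5,7,8,9,10,11,12,13,14,15,16); it reads the same forward and backward, and the interval DP gives dp[1][16] = 13.

13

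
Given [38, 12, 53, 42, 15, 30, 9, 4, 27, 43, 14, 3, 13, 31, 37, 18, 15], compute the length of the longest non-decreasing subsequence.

Let dp[i] be the longest non-decreasing subsequence ending at position i. Then dp = [1, 1, 2, 2, 2, 3, 1, 1, 3, 4, 2, 1, 2, 4, 5, 3, 3].
The maximum is 5; one witness is 12, 15, 30, 31, 37 at positions 2,5,6,14,15.

5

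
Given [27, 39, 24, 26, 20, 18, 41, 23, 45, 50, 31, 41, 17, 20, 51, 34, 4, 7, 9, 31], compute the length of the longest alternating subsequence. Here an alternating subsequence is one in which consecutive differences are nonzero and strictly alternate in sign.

Track the best alternating length ending on an up-step vs a down-step at each position: up/down = 1/1, 2/1, 1/3, 4/3, 1/5, 1/5, 6/1, 6/7, 8/1, 8/1, 8/9, 10/9, 1/11, 12/11, 12/1, 12/13, 1/13, 14/13, 14/13, 14/13.
The maximum over both is 14; one such subsequence is 27, 39, 24, 26, 20, 41, 23, 45, 31, 41, 17, 20, 4, 7.

14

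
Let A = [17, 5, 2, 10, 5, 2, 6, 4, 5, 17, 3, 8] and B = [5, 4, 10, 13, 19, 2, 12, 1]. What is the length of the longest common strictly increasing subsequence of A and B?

For each value that appears in both, track the longest common increasing run ending there.
The best achievable length is 2; one witness is 5, 10 (A-positions 2,4, B-positions 1,3).

2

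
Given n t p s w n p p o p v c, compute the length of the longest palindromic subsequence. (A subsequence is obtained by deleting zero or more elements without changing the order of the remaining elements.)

Using dp[i][j] = 2 + dp[i+1][j−1] if the ends match, else max(dp[i+1][j], dp[i][j−1]):
dp[1][12] = 4. A witness is pppp at positions 3,7,8,10.

4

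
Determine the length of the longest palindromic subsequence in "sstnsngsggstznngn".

One longest palindromic subsequence is ngsggsgn (positions 4,7,8,9,10,11,16,17); it reads the same forward and backward, and the interval DP gives dp[1][17] = 8.

8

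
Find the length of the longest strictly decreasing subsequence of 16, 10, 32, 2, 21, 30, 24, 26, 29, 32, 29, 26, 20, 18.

6

Let dp[i] be the longest decreasing subsequence ending at position i. Then dp = [1, 2, 1, 3, 2, 2, 3, 3, 3, 1, 3, 4, 5, 6].
The maximum is 6; one witness is 32, 30, 29, 26, 20, 18 at positions 3,6,9,12,13,14.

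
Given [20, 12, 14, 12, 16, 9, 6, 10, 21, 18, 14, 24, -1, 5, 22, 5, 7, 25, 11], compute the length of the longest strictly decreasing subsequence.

6

One longest decreasing subsequence is 20, 14, 12, 9, 6, -1 (positions 1,3,4,6,7,13), of length 6; no longer one exists.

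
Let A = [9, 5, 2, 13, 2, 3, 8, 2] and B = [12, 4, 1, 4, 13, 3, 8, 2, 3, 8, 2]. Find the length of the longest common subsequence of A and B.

5

Backtracking the LCS table gives one alignment: 13 (A4,B5) → 2 (A5,B8) → 3 (A6,B9) → 8 (A7,B10) → 2 (A8,B11).
So the longest common subsequence has length 5.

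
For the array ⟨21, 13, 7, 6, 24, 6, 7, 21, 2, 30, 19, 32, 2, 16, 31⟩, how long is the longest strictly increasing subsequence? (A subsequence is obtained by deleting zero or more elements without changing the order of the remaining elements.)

Let dp[i] be the longest increasing subsequence ending at position i. Then dp = [1, 1, 1, 1, 2, 1, 2, 3, 1, 4, 3, 5, 1, 3, 5].
The maximum is 5; one witness is 6, 7, 21, 30, 32 at positions 4,7,8,10,12.

5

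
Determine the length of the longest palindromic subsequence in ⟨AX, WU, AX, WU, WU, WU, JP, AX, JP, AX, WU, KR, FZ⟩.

One longest palindromic subsequence is WU AX JP AX JP AX WU (positions 2,3,7,8,9,10,11); it reads the same forward and backward, and the interval DP gives dp[1][13] = 7.

7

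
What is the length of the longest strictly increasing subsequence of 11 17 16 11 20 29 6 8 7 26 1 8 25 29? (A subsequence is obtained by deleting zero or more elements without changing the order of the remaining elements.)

One longest increasing subsequence is 11, 17, 20, 26, 29 (positions 1,2,5,10,14), of length 5; no longer one exists.

5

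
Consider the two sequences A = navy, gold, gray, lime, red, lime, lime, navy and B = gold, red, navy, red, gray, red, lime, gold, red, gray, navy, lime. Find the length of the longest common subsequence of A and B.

Backtracking the LCS table gives one alignment: navy (A1,B3) → gray (A3,B5) → lime (A4,B7) → red (A5,B9) → lime (A7,B12).
So the longest common subsequence has length 5.

5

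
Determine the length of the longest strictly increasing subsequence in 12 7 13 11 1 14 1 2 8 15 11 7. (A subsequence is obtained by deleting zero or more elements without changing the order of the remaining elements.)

Let dp[i] be the longest increasing subsequence ending at position i. Then dp = [1, 1, 2, 2, 1, 3, 1, 2, 3, 4, 4, 3].
The maximum is 4; one witness is 12, 13, 14, 15 at positions 1,3,6,10.

4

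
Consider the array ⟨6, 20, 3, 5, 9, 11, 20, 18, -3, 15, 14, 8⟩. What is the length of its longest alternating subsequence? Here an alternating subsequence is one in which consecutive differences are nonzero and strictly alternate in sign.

7

Track the best alternating length ending on an up-step vs a down-step at each position: up/down = 1/1, 2/1, 1/3, 4/3, 4/3, 4/3, 4/1, 4/5, 1/5, 6/5, 6/7, 6/7.
The maximum over both is 7; one such subsequence is 6, 20, 3, 5, -3, 15, 14.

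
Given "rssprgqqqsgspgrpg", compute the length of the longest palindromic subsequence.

One longest palindromic subsequence is prgsgsgrp (positions 4,5,6,10,11,12,14,15,16); it reads the same forward and backward, and the interval DP gives dp[1][17] = 9.

9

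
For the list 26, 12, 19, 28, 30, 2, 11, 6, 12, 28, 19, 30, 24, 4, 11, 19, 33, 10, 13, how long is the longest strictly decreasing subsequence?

5

Let dp[i] be the longest decreasing subsequence ending at position i. Then dp = [1, 2, 2, 1, 1, 3, 3, 4, 3, 2, 3, 1, 3, 5, 4, 4, 1, 5, 5].
The maximum is 5; one witness is 26, 12, 11, 6, 4 at positions 1,2,7,8,14.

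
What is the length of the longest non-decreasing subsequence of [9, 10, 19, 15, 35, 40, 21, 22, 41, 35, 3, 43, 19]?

Scanning left to right, the best length ending at each element is: 9→1, 10→2, 19→3, 15→3, 35→4, 40→5, 21→4, 22→5, 41→6, 35→6, 3→1, 43→7, 19→4.
So the longest non-decreasing subsequence has length 7, e.g. 9, 10, 19, 35, 40, 41, 43.

7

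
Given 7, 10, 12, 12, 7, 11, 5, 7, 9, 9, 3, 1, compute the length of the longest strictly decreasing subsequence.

5

Let dp[i] be the longest decreasing subsequence ending at position i. Then dp = [1, 1, 1, 1, 2, 2, 3, 3, 3, 3, 4, 5].
The maximum is 5; one witness is 10, 7, 5, 3, 1 at positions 2,5,7,11,12.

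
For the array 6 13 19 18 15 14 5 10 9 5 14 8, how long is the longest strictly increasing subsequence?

Scanning left to right, the best length ending at each element is: 6→1, 13→2, 19→3, 18→3, 15→3, 14→3, 5→1, 10→2, 9→2, 5→1, 14→3, 8→2.
So the longest increasing subsequence has length 3, e.g. 6, 13, 19.

3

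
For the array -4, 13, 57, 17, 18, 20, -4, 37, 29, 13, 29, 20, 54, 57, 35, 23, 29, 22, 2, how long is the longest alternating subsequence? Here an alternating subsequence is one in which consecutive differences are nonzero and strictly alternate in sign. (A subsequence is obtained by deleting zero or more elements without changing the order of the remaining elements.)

13

A longest alternating subsequence is -4, 57, 17, 18, -4, 37, 13, 29, 20, 54, 23, 29, 22 (positions 1,3,4,5,7,8,10,11,12,13,16,17,18); its 12 consecutive differences strictly alternate in sign, and length 13 is optimal.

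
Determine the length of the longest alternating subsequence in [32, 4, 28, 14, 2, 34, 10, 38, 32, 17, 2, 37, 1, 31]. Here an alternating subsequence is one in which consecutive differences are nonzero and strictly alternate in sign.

A longest alternating subsequence is 32, 4, 28, 14, 34, 10, 38, 32, 37, 1, 31 (positions 1,2,3,4,6,7,8,9,12,13,14); its 10 consecutive differences strictly alternate in sign, and length 11 is optimal.

11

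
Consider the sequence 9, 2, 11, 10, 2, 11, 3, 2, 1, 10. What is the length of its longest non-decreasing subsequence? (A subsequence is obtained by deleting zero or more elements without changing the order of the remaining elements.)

Let dp[i] be the longest non-decreasing subsequence ending at position i. Then dp = [1, 1, 2, 2, 2, 3, 3, 3, 1, 4].
The maximum is 4; one witness is 2, 2, 3, 10 at positions 2,5,7,10.

4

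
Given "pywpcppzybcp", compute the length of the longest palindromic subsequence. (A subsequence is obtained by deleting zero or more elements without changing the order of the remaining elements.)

7

One longest palindromic subsequence is pypppyp (positions 1,2,4,6,7,9,12); it reads the same forward and backward, and the interval DP gives dp[1][12] = 7.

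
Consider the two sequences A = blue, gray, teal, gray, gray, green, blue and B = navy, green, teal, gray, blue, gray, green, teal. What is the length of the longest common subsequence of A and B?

4

Backtracking the LCS table gives one alignment: teal (A3,B3) → gray (A4,B4) → gray (A5,B6) → green (A6,B7).
So the longest common subsequence has length 4.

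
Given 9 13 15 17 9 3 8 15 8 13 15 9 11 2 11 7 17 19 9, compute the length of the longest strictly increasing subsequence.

Let dp[i] be the longest increasing subsequence ending at position i. Then dp = [1, 2, 3, 4, 1, 1, 2, 3, 2, 3, 4, 3, 4, 1, 4, 2, 5, 6, 3].
The maximum is 6; one witness is 3, 8, 13, 15, 17, 19 at positions 6,7,10,11,17,18.

6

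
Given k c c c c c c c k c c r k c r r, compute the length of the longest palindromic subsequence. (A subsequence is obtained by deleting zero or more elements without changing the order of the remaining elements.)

One longest palindromic subsequence is kccccccccck (positions 1,2,3,4,5,6,7,8,10,11,13); it reads the same forward and backward, and the interval DP gives dp[1][16] = 11.

11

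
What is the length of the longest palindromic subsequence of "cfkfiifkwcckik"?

Using dp[i][j] = 2 + dp[i+1][j−1] if the ends match, else max(dp[i+1][j], dp[i][j−1]):
dp[1][14] = 8. A witness is kikcckik at positions 3,5,8,10,11,12,13,14.

8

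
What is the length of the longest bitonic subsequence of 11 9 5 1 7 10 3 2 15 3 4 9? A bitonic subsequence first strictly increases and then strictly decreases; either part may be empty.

One longest bitonic subsequence is 11, 9, 7, 3, 2 (positions 1,2,5,7,8): it rises to 11 then falls. Length 5 is optimal.

5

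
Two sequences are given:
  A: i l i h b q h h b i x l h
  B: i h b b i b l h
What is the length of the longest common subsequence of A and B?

Backtracking the LCS table gives one alignment: i (A3,B1) → h (A4,B2) → b (A5,B3) → b (A9,B4) → i (A10,B5) → l (A12,B7) → h (A13,B8).
So the longest common subsequence has length 7.

7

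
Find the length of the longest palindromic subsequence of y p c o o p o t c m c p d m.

Using dp[i][j] = 2 + dp[i+1][j−1] if the ends match, else max(dp[i+1][j], dp[i][j−1]):
dp[1][14] = 7. A witness is pcopocp at positions 2,3,5,6,7,11,12.

7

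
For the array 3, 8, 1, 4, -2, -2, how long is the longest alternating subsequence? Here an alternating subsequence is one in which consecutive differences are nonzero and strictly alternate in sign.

Track the best alternating length ending on an up-step vs a down-step at each position: up/down = 1/1, 2/1, 1/3, 4/3, 1/5, 1/5.
The maximum over both is 5; one such subsequence is 3, 8, 1, 4, -2.

5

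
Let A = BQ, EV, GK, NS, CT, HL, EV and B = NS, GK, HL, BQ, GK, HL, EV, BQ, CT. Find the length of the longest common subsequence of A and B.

A longest common subsequence is BQ, GK, HL, EV (length 4); the LCS DP confirms no longer common subsequence exists.

4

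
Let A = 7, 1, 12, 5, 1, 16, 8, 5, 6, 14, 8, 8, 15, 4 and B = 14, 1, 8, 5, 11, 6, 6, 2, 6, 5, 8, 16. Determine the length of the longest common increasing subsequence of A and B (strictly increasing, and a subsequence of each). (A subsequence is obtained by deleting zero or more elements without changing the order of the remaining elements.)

4

A longest common strictly increasing subsequence is 1, 5, 6, 8 (length 4); it appears in order in both A and B, and no longer such subsequence exists.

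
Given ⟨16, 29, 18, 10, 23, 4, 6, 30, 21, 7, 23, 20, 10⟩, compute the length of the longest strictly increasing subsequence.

4

Scanning left to right, the best length ending at each element is: 16→1, 29→2, 18→2, 10→1, 23→3, 4→1, 6→2, 30→4, 21→3, 7→3, 23→4, 20→4, 10→4.
So the longest increasing subsequence has length 4, e.g. 16, 18, 23, 30.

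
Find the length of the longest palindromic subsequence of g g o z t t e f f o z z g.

6

One longest palindromic subsequence is gzffzg (positions 1,4,8,9,12,13); it reads the same forward and backward, and the interval DP gives dp[1][13] = 6.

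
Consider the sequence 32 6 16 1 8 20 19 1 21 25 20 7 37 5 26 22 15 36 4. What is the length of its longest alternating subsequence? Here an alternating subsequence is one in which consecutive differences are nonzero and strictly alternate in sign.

Track the best alternating length ending on an up-step vs a down-step at each position: up/down = 1/1, 1/2, 3/2, 1/4, 5/4, 5/2, 5/6, 1/6, 7/2, 7/2, 7/8, 7/8, 9/1, 7/10, 11/10, 11/12, 11/12, 13/10, 7/14.
The maximum over both is 14; one such subsequence is 32, 6, 16, 1, 20, 19, 21, 20, 37, 5, 26, 22, 36, 4.

14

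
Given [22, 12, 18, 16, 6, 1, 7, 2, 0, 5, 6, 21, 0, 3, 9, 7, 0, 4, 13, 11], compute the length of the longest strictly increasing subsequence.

One longest increasing subsequence is 1, 2, 5, 6, 9, 13 (positions 6,8,10,11,15,19), of length 6; no longer one exists.

6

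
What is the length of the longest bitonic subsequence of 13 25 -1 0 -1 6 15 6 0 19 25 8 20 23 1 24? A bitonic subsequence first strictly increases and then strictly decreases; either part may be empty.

One longest bitonic subsequence is -1, 0, 6, 15, 19, 25, 23, 1 (positions 3,4,6,7,10,11,14,15): it rises to 25 then falls. Length 8 is optimal.

8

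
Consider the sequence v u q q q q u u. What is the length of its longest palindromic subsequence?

One longest palindromic subsequence is uqqqqu (positions 2,3,4,5,6,8); it reads the same forward and backward, and the interval DP gives dp[1][8] = 6.

6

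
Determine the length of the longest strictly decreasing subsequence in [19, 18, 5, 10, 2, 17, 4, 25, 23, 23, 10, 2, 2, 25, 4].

One longest decreasing subsequence is 19, 18, 5, 4, 2 (positions 1,2,3,7,12), of length 5; no longer one exists.

5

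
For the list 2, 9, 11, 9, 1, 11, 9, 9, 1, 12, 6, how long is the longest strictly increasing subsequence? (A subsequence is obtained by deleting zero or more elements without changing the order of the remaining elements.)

4

One longest increasing subsequence is 2, 9, 11, 12 (positions 1,2,3,10), of length 4; no longer one exists.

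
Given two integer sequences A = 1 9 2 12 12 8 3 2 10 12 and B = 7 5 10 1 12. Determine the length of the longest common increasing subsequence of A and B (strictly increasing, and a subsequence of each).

For each value that appears in both, track the longest common increasing run ending there.
The best achievable length is 2; one witness is 1, 12 (A-positions 1,4, B-positions 4,5).

2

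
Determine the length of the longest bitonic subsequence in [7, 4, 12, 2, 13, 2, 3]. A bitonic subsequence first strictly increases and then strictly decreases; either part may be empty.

One longest bitonic subsequence is 7, 12, 13, 3 (positions 1,3,5,7): it rises to 13 then falls. Length 4 is optimal.

4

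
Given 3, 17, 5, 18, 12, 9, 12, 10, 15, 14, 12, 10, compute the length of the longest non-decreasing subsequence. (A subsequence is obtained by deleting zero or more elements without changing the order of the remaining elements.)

5

Let dp[i] be the longest non-decreasing subsequence ending at position i. Then dp = [1, 2, 2, 3, 3, 3, 4, 4, 5, 5, 5, 5].
The maximum is 5; one witness is 3, 5, 12, 12, 15 at positions 1,3,5,7,9.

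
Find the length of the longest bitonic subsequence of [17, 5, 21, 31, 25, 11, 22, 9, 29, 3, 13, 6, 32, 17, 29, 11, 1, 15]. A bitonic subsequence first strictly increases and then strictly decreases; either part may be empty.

One longest bitonic subsequence is 17, 21, 31, 25, 22, 17, 11, 1 (positions 1,3,4,5,7,14,16,17): it rises to 31 then falls. Length 8 is optimal.

8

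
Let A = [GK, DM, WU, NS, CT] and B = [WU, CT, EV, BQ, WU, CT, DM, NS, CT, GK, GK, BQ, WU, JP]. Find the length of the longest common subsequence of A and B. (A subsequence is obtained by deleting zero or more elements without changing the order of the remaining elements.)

Backtracking the LCS table gives one alignment: DM (A2,B7) → NS (A4,B8) → CT (A5,B9).
So the longest common subsequence has length 3.

3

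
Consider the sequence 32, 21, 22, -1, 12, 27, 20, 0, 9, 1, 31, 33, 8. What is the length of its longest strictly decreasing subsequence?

Scanning left to right, the best length ending at each element is: 32→1, 21→2, 22→2, -1→3, 12→3, 27→2, 20→3, 0→4, 9→4, 1→5, 31→2, 33→1, 8→5.
So the longest decreasing subsequence has length 5, e.g. 32, 21, 12, 9, 1.

5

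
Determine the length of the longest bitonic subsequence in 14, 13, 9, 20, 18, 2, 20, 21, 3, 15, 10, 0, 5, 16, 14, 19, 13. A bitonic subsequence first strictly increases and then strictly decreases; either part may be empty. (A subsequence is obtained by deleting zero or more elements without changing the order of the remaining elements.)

One longest bitonic subsequence is 14, 18, 20, 21, 16, 14, 13 (positions 1,5,7,8,14,15,17): it rises to 21 then falls. Length 7 is optimal.

7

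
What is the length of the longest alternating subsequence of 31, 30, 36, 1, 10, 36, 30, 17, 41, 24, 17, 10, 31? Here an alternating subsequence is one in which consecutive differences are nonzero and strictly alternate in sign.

Track the best alternating length ending on an up-step vs a down-step at each position: up/down = 1/1, 1/2, 3/1, 1/4, 5/4, 5/1, 5/6, 5/6, 7/1, 7/8, 5/8, 5/8, 9/8.
The maximum over both is 9; one such subsequence is 31, 30, 36, 1, 36, 30, 41, 24, 31.

9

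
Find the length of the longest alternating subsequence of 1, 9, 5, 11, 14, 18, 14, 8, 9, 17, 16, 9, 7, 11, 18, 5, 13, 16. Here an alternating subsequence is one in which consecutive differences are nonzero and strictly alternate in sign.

10

A longest alternating subsequence is 1, 9, 5, 18, 14, 17, 9, 11, 5, 13 (positions 1,2,3,6,7,10,12,14,16,17); its 9 consecutive differences strictly alternate in sign, and length 10 is optimal.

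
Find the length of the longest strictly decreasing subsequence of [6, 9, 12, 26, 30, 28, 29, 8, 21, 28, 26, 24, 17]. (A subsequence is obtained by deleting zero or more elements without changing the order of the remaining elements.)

6

One longest decreasing subsequence is 30, 29, 28, 26, 24, 17 (positions 5,7,10,11,12,13), of length 6; no longer one exists.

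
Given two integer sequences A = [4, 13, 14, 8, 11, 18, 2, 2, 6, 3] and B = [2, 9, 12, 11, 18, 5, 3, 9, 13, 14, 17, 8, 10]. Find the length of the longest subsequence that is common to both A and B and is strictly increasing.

2

A longest common strictly increasing subsequence is 11, 18 (length 2); it appears in order in both A and B, and no longer such subsequence exists.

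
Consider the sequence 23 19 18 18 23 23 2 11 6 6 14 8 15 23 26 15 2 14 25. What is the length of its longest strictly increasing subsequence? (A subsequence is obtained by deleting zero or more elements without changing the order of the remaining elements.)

Scanning left to right, the best length ending at each element is: 23→1, 19→1, 18→1, 18→1, 23→2, 23→2, 2→1, 11→2, 6→2, 6→2, 14→3, 8→3, 15→4, 23→5, 26→6, 15→4, 2→1, 14→4, 25→6.
So the longest increasing subsequence has length 6, e.g. 2, 11, 14, 15, 23, 26.

6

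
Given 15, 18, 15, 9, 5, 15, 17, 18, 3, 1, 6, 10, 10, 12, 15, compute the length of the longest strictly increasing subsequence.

One longest increasing subsequence is 5, 6, 10, 12, 15 (positions 5,11,12,14,15), of length 5; no longer one exists.

5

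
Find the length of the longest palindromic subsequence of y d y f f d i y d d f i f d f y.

One longest palindromic subsequence is ydffdddffdy (positions 1,2,4,5,6,9,10,11,13,14,16); it reads the same forward and backward, and the interval DP gives dp[1][16] = 11.

11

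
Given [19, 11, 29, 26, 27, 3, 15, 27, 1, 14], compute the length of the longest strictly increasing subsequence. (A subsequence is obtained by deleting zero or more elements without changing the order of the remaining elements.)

Scanning left to right, the best length ending at each element is: 19→1, 11→1, 29→2, 26→2, 27→3, 3→1, 15→2, 27→3, 1→1, 14→2.
So the longest increasing subsequence has length 3, e.g. 19, 26, 27.

3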